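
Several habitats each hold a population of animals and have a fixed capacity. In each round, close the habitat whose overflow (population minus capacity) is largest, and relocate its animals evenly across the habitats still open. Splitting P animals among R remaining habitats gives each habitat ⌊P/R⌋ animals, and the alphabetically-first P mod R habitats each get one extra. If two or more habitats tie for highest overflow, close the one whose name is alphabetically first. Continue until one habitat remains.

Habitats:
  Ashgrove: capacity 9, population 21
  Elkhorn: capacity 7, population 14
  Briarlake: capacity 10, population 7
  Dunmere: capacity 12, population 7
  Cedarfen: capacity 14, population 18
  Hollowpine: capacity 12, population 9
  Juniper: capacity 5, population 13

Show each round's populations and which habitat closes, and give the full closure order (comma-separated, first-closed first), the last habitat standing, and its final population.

Round 1: Ashgrove=21 Briarlake=7 Cedarfen=18 Dunmere=7 Elkhorn=14 Hollowpine=9 Juniper=13 → close Ashgrove (overflow 12)
  21÷6 = 3 each, +1 to first 3
Round 2: Briarlake=11 Cedarfen=22 Dunmere=11 Elkhorn=17 Hollowpine=12 Juniper=16 → close Juniper (overflow 11)
  16÷5 = 3 each, +1 to first 1
Round 3: Briarlake=15 Cedarfen=25 Dunmere=14 Elkhorn=20 Hollowpine=15 → close Elkhorn (overflow 13)
  20÷4 = 5 each, +1 to first 0
Round 4: Briarlake=20 Cedarfen=30 Dunmere=19 Hollowpine=20 → close Cedarfen (overflow 16)
  30÷3 = 10 each, +1 to first 0
Round 5: Briarlake=30 Dunmere=29 Hollowpine=30 → close Briarlake (overflow 20)
  30÷2 = 15 each, +1 to first 0
Round 6: Dunmere=44 Hollowpine=45 → close Hollowpine (overflow 33)
  45÷1 = 45 each, +1 to first 0

Closure order: Ashgrove, Juniper, Elkhorn, Cedarfen, Briarlake, Hollowpine
Last habitat: Dunmere with 89 animals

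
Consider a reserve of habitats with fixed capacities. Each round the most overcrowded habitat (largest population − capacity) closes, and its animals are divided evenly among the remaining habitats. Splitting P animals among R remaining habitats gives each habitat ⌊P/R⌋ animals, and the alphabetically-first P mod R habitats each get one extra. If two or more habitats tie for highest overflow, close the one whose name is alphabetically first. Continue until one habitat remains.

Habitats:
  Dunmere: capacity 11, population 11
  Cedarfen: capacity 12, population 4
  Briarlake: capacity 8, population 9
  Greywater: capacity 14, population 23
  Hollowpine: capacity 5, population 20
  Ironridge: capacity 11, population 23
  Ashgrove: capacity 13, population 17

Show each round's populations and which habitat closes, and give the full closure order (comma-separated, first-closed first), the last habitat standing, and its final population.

Closure order: Hollowpine, Ironridge, Greywater, Ashgrove, Briarlake, Dunmere
Last habitat: Cedarfen with 107 animals

Round 1: Ashgrove=17 Briarlake=9 Cedarfen=4 Dunmere=11 Greywater=23 Hollowpine=20 Ironridge=23 → close Hollowpine (overflow 15)
  20÷6 = 3 each, +1 to first 2
Round 2: Ashgrove=21 Briarlake=13 Cedarfen=7 Dunmere=14 Greywater=26 Ironridge=26 → close Ironridge (overflow 15)
  26÷5 = 5 each, +1 to first 1
Round 3: Ashgrove=27 Briarlake=18 Cedarfen=12 Dunmere=19 Greywater=31 → close Greywater (overflow 17)
  31÷4 = 7 each, +1 to first 3
Round 4: Ashgrove=35 Briarlake=26 Cedarfen=20 Dunmere=26 → close Ashgrove (overflow 22)
  35÷3 = 11 each, +1 to first 2
Round 5: Briarlake=38 Cedarfen=32 Dunmere=37 → close Briarlake (overflow 30)
  38÷2 = 19 each, +1 to first 0
Round 6: Cedarfen=51 Dunmere=56 → close Dunmere (overflow 45)
  56÷1 = 56 each, +1 to first 0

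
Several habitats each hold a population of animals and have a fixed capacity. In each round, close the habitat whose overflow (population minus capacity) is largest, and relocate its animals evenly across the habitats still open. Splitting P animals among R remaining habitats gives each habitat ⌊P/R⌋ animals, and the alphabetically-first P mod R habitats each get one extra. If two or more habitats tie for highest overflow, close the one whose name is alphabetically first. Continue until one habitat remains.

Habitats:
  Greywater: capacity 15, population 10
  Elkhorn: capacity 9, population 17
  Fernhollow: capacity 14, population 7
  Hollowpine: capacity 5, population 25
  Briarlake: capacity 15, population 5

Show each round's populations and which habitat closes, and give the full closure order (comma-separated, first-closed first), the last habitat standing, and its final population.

Closure order: Hollowpine, Elkhorn, Greywater, Fernhollow
Last habitat: Briarlake with 64 animals

Round 1: Briarlake=5 Elkhorn=17 Fernhollow=7 Greywater=10 Hollowpine=25 → close Hollowpine (overflow 20)
  25÷4 = 6 each, +1 to first 1
Round 2: Briarlake=12 Elkhorn=23 Fernhollow=13 Greywater=16 → close Elkhorn (overflow 14)
  23÷3 = 7 each, +1 to first 2
Round 3: Briarlake=20 Fernhollow=21 Greywater=23 → close Greywater (overflow 8)
  23÷2 = 11 each, +1 to first 1
Round 4: Briarlake=32 Fernhollow=32 → close Fernhollow (overflow 18)
  32÷1 = 32 each, +1 to first 0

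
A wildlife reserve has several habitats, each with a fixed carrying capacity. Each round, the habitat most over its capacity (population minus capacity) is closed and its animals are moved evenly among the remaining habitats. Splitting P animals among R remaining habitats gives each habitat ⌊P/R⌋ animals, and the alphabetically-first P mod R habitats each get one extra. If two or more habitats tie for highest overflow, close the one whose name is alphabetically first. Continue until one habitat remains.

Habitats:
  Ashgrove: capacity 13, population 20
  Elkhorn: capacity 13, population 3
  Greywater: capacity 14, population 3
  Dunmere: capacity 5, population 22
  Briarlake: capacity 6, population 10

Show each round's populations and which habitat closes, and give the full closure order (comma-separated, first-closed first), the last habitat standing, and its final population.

Round 1: Ashgrove=20 Briarlake=10 Dunmere=22 Elkhorn=3 Greywater=3 → close Dunmere (overflow 17)
  22÷4 = 5 each, +1 to first 2
Round 2: Ashgrove=26 Briarlake=16 Elkhorn=8 Greywater=8 → close Ashgrove (overflow 13)
  26÷3 = 8 each, +1 to first 2
Round 3: Briarlake=25 Elkhorn=17 Greywater=16 → close Briarlake (overflow 19)
  25÷2 = 12 each, +1 to first 1
Round 4: Elkhorn=30 Greywater=28 → close Elkhorn (overflow 17)
  30÷1 = 30 each, +1 to first 0

Closure order: Dunmere, Ashgrove, Briarlake, Elkhorn
Last habitat: Greywater with 58 animals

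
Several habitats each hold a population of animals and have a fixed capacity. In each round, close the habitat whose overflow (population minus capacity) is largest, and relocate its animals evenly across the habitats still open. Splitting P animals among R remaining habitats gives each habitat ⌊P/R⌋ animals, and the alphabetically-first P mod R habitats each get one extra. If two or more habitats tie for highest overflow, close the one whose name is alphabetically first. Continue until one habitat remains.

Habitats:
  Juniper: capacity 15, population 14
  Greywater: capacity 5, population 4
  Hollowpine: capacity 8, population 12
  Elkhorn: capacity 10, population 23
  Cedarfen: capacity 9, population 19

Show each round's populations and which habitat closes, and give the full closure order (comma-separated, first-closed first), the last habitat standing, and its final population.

Closure order: Elkhorn, Cedarfen, Hollowpine, Greywater
Last habitat: Juniper with 72 animals

Round 1: Cedarfen=19 Elkhorn=23 Greywater=4 Hollowpine=12 Juniper=14 → close Elkhorn (overflow 13)
  23÷4 = 5 each, +1 to first 3
Round 2: Cedarfen=25 Greywater=10 Hollowpine=18 Juniper=19 → close Cedarfen (overflow 16)
  25÷3 = 8 each, +1 to first 1
Round 3: Greywater=19 Hollowpine=26 Juniper=27 → close Hollowpine (overflow 18)
  26÷2 = 13 each, +1 to first 0
Round 4: Greywater=32 Juniper=40 → close Greywater (overflow 27)
  32÷1 = 32 each, +1 to first 0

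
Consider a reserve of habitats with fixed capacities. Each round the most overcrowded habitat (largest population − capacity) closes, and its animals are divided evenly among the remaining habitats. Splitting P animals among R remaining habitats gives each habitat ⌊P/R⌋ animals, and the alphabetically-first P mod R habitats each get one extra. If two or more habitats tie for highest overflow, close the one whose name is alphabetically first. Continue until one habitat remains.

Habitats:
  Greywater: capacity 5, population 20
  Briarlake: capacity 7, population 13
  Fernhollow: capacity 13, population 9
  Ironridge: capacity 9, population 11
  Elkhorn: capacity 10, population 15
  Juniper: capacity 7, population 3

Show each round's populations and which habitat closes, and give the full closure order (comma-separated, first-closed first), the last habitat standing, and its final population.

Round 1: Briarlake=13 Elkhorn=15 Fernhollow=9 Greywater=20 Ironridge=11 Juniper=3 → close Greywater (overflow 15)
  20÷5 = 4 each, +1 to first 0
Round 2: Briarlake=17 Elkhorn=19 Fernhollow=13 Ironridge=15 Juniper=7 → close Briarlake (overflow 10)
  17÷4 = 4 each, +1 to first 1
Round 3: Elkhorn=24 Fernhollow=17 Ironridge=19 Juniper=11 → close Elkhorn (overflow 14)
  24÷3 = 8 each, +1 to first 0
Round 4: Fernhollow=25 Ironridge=27 Juniper=19 → close Ironridge (overflow 18)
  27÷2 = 13 each, +1 to first 1
Round 5: Fernhollow=39 Juniper=32 → close Fernhollow (overflow 26)
  39÷1 = 39 each, +1 to first 0

Closure order: Greywater, Briarlake, Elkhorn, Ironridge, Fernhollow
Last habitat: Juniper with 71 animals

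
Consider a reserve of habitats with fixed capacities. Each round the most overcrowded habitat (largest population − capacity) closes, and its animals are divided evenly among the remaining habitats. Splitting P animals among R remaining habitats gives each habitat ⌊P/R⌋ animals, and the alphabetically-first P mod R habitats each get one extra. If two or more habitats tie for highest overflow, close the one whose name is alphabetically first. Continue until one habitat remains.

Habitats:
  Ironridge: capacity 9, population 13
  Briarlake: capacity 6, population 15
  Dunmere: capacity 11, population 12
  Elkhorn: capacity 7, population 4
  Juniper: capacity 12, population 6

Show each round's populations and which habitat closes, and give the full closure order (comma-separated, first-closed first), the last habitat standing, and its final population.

Round 1: Briarlake=15 Dunmere=12 Elkhorn=4 Ironridge=13 Juniper=6 → close Briarlake (overflow 9)
  15÷4 = 3 each, +1 to first 3
Round 2: Dunmere=16 Elkhorn=8 Ironridge=17 Juniper=9 → close Ironridge (overflow 8)
  17÷3 = 5 each, +1 to first 2
Round 3: Dunmere=22 Elkhorn=14 Juniper=14 → close Dunmere (overflow 11)
  22÷2 = 11 each, +1 to first 0
Round 4: Elkhorn=25 Juniper=25 → close Elkhorn (overflow 18)
  25÷1 = 25 each, +1 to first 0

Closure order: Briarlake, Ironridge, Dunmere, Elkhorn
Last habitat: Juniper with 50 animals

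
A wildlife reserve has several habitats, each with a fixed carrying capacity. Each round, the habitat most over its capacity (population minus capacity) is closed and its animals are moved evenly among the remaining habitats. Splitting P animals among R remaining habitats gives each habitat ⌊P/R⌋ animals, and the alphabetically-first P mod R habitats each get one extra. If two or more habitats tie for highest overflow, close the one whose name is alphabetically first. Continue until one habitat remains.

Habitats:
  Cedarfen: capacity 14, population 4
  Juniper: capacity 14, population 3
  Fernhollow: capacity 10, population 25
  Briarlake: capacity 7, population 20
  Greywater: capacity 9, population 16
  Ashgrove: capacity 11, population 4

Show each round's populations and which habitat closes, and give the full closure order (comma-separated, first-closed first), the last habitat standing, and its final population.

Round 1: Ashgrove=4 Briarlake=20 Cedarfen=4 Fernhollow=25 Greywater=16 Juniper=3 → close Fernhollow (overflow 15)
  25÷5 = 5 each, +1 to first 0
Round 2: Ashgrove=9 Briarlake=25 Cedarfen=9 Greywater=21 Juniper=8 → close Briarlake (overflow 18)
  25÷4 = 6 each, +1 to first 1
Round 3: Ashgrove=16 Cedarfen=15 Greywater=27 Juniper=14 → close Greywater (overflow 18)
  27÷3 = 9 each, +1 to first 0
Round 4: Ashgrove=25 Cedarfen=24 Juniper=23 → close Ashgrove (overflow 14)
  25÷2 = 12 each, +1 to first 1
Round 5: Cedarfen=37 Juniper=35 → close Cedarfen (overflow 23)
  37÷1 = 37 each, +1 to first 0

Closure order: Fernhollow, Briarlake, Greywater, Ashgrove, Cedarfen
Last habitat: Juniper with 72 animals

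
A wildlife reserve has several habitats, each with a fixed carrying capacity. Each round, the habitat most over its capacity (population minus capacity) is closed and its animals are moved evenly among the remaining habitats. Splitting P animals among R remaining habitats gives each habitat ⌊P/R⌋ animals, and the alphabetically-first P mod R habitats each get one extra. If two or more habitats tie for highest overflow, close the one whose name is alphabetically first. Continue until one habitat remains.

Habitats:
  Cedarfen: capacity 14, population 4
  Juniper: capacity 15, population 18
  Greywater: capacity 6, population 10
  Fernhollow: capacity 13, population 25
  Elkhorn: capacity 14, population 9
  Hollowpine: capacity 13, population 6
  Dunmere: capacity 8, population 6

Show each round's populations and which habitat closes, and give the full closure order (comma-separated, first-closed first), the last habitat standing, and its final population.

Closure order: Fernhollow, Greywater, Juniper, Dunmere, Elkhorn, Hollowpine
Last habitat: Cedarfen with 78 animals

Round 1: Cedarfen=4 Dunmere=6 Elkhorn=9 Fernhollow=25 Greywater=10 Hollowpine=6 Juniper=18 → close Fernhollow (overflow 12)
  25÷6 = 4 each, +1 to first 1
Round 2: Cedarfen=9 Dunmere=10 Elkhorn=13 Greywater=14 Hollowpine=10 Juniper=22 → close Greywater (overflow 8)
  14÷5 = 2 each, +1 to first 4
Round 3: Cedarfen=12 Dunmere=13 Elkhorn=16 Hollowpine=13 Juniper=24 → close Juniper (overflow 9)
  24÷4 = 6 each, +1 to first 0
Round 4: Cedarfen=18 Dunmere=19 Elkhorn=22 Hollowpine=19 → close Dunmere (overflow 11)
  19÷3 = 6 each, +1 to first 1
Round 5: Cedarfen=25 Elkhorn=28 Hollowpine=25 → close Elkhorn (overflow 14)
  28÷2 = 14 each, +1 to first 0
Round 6: Cedarfen=39 Hollowpine=39 → close Hollowpine (overflow 26)
  39÷1 = 39 each, +1 to first 0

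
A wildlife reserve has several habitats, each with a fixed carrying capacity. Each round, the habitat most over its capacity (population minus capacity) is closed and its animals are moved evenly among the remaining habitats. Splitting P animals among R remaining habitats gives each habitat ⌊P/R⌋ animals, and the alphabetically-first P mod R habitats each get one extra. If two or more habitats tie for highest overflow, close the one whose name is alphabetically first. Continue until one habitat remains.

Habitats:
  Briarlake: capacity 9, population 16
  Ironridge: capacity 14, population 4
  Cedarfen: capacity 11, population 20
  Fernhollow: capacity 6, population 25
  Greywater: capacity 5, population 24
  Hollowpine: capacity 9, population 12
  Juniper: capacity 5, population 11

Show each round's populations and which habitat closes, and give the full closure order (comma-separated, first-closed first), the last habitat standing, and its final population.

Round 1: Briarlake=16 Cedarfen=20 Fernhollow=25 Greywater=24 Hollowpine=12 Ironridge=4 Juniper=11 → close Fernhollow (overflow 19)
  25÷6 = 4 each, +1 to first 1
Round 2: Briarlake=21 Cedarfen=24 Greywater=28 Hollowpine=16 Ironridge=8 Juniper=15 → close Greywater (overflow 23)
  28÷5 = 5 each, +1 to first 3
Round 3: Briarlake=27 Cedarfen=30 Hollowpine=22 Ironridge=13 Juniper=20 → close Cedarfen (overflow 19)
  30÷4 = 7 each, +1 to first 2
Round 4: Briarlake=35 Hollowpine=30 Ironridge=20 Juniper=27 → close Briarlake (overflow 26)
  35÷3 = 11 each, +1 to first 2
Round 5: Hollowpine=42 Ironridge=32 Juniper=38 → close Hollowpine (overflow 33)
  42÷2 = 21 each, +1 to first 0
Round 6: Ironridge=53 Juniper=59 → close Juniper (overflow 54)
  59÷1 = 59 each, +1 to first 0

Closure order: Fernhollow, Greywater, Cedarfen, Briarlake, Hollowpine, Juniper
Last habitat: Ironridge with 112 animals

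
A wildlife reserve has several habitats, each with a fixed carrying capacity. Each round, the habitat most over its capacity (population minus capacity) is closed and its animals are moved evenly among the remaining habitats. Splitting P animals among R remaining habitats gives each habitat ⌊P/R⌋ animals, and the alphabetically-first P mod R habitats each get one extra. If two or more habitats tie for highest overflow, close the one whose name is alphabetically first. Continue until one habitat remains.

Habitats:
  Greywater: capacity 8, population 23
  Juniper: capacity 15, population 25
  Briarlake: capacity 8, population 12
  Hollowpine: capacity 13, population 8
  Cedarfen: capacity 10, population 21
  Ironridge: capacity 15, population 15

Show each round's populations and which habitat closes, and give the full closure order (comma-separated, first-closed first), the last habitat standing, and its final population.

Round 1: Briarlake=12 Cedarfen=21 Greywater=23 Hollowpine=8 Ironridge=15 Juniper=25 → close Greywater (overflow 15)
  23÷5 = 4 each, +1 to first 3
Round 2: Briarlake=17 Cedarfen=26 Hollowpine=13 Ironridge=19 Juniper=29 → close Cedarfen (overflow 16)
  26÷4 = 6 each, +1 to first 2
Round 3: Briarlake=24 Hollowpine=20 Ironridge=25 Juniper=35 → close Juniper (overflow 20)
  35÷3 = 11 each, +1 to first 2
Round 4: Briarlake=36 Hollowpine=32 Ironridge=36 → close Briarlake (overflow 28)
  36÷2 = 18 each, +1 to first 0
Round 5: Hollowpine=50 Ironridge=54 → close Ironridge (overflow 39)
  54÷1 = 54 each, +1 to first 0

Closure order: Greywater, Cedarfen, Juniper, Briarlake, Ironridge
Last habitat: Hollowpine with 104 animals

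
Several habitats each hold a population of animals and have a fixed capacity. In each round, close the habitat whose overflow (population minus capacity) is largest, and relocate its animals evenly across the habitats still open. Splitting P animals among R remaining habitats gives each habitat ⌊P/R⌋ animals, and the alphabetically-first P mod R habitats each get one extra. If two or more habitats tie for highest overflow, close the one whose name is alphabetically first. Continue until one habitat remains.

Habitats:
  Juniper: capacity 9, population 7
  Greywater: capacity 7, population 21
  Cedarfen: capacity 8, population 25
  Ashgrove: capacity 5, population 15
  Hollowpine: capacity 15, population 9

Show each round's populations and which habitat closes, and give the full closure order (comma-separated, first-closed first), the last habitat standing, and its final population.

Round 1: Ashgrove=15 Cedarfen=25 Greywater=21 Hollowpine=9 Juniper=7 → close Cedarfen (overflow 17)
  25÷4 = 6 each, +1 to first 1
Round 2: Ashgrove=22 Greywater=27 Hollowpine=15 Juniper=13 → close Greywater (overflow 20)
  27÷3 = 9 each, +1 to first 0
Round 3: Ashgrove=31 Hollowpine=24 Juniper=22 → close Ashgrove (overflow 26)
  31÷2 = 15 each, +1 to first 1
Round 4: Hollowpine=40 Juniper=37 → close Juniper (overflow 28)
  37÷1 = 37 each, +1 to first 0

Closure order: Cedarfen, Greywater, Ashgrove, Juniper
Last habitat: Hollowpine with 77 animals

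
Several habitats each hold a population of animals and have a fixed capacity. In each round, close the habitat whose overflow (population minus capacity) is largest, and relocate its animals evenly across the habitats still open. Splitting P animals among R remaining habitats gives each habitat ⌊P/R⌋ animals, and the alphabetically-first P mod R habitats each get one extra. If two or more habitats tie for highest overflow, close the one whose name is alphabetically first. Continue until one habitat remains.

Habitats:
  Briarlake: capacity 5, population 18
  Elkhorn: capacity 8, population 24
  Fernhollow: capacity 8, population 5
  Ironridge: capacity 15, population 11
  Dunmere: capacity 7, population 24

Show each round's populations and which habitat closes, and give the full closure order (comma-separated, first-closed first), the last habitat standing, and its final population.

Round 1: Briarlake=18 Dunmere=24 Elkhorn=24 Fernhollow=5 Ironridge=11 → close Dunmere (overflow 17)
  24÷4 = 6 each, +1 to first 0
Round 2: Briarlake=24 Elkhorn=30 Fernhollow=11 Ironridge=17 → close Elkhorn (overflow 22)
  30÷3 = 10 each, +1 to first 0
Round 3: Briarlake=34 Fernhollow=21 Ironridge=27 → close Briarlake (overflow 29)
  34÷2 = 17 each, +1 to first 0
Round 4: Fernhollow=38 Ironridge=44 → close Fernhollow (overflow 30)
  38÷1 = 38 each, +1 to first 0

Closure order: Dunmere, Elkhorn, Briarlake, Fernhollow
Last habitat: Ironridge with 82 animals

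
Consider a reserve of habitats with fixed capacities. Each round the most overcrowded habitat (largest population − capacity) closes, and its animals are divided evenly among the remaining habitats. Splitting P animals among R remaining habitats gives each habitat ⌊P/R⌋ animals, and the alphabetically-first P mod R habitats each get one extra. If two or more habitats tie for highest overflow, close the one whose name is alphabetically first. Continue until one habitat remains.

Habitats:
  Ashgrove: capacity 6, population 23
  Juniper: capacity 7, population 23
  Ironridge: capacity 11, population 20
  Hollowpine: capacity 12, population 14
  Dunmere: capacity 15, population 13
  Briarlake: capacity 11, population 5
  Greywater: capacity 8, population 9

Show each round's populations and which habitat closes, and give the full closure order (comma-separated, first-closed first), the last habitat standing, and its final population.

Round 1: Ashgrove=23 Briarlake=5 Dunmere=13 Greywater=9 Hollowpine=14 Ironridge=20 Juniper=23 → close Ashgrove (overflow 17)
  23÷6 = 3 each, +1 to first 5
Round 2: Briarlake=9 Dunmere=17 Greywater=13 Hollowpine=18 Ironridge=24 Juniper=26 → close Juniper (overflow 19)
  26÷5 = 5 each, +1 to first 1
Round 3: Briarlake=15 Dunmere=22 Greywater=18 Hollowpine=23 Ironridge=29 → close Ironridge (overflow 18)
  29÷4 = 7 each, +1 to first 1
Round 4: Briarlake=23 Dunmere=29 Greywater=25 Hollowpine=30 → close Hollowpine (overflow 18)
  30÷3 = 10 each, +1 to first 0
Round 5: Briarlake=33 Dunmere=39 Greywater=35 → close Greywater (overflow 27)
  35÷2 = 17 each, +1 to first 1
Round 6: Briarlake=51 Dunmere=56 → close Dunmere (overflow 41)
  56÷1 = 56 each, +1 to first 0

Closure order: Ashgrove, Juniper, Ironridge, Hollowpine, Greywater, Dunmere
Last habitat: Briarlake with 107 animals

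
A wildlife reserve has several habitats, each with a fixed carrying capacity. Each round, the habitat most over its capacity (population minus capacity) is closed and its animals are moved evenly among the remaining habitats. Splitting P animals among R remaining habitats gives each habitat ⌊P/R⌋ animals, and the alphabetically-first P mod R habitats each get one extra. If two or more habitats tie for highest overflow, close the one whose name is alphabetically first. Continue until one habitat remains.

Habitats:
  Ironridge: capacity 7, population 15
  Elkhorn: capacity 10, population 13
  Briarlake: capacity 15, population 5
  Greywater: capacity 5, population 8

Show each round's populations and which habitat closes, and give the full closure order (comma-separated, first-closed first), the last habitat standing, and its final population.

Round 1: Briarlake=5 Elkhorn=13 Greywater=8 Ironridge=15 → close Ironridge (overflow 8)
  15÷3 = 5 each, +1 to first 0
Round 2: Briarlake=10 Elkhorn=18 Greywater=13 → close Elkhorn (overflow 8)
  18÷2 = 9 each, +1 to first 0
Round 3: Briarlake=19 Greywater=22 → close Greywater (overflow 17)
  22÷1 = 22 each, +1 to first 0

Closure order: Ironridge, Elkhorn, Greywater
Last habitat: Briarlake with 41 animals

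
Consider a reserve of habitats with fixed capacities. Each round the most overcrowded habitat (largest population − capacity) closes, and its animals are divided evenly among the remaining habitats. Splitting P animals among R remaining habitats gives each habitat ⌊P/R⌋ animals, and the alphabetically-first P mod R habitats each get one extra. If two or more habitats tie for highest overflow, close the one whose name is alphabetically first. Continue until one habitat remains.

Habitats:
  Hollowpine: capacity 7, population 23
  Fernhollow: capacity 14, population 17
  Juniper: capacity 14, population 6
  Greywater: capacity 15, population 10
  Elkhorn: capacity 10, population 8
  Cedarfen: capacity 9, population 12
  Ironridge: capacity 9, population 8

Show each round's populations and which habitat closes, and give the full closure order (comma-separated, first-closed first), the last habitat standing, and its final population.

Round 1: Cedarfen=12 Elkhorn=8 Fernhollow=17 Greywater=10 Hollowpine=23 Ironridge=8 Juniper=6 → close Hollowpine (overflow 16)
  23÷6 = 3 each, +1 to first 5
Round 2: Cedarfen=16 Elkhorn=12 Fernhollow=21 Greywater=14 Ironridge=12 Juniper=9 → close Cedarfen (overflow 7)
  16÷5 = 3 each, +1 to first 1
Round 3: Elkhorn=16 Fernhollow=24 Greywater=17 Ironridge=15 Juniper=12 → close Fernhollow (overflow 10)
  24÷4 = 6 each, +1 to first 0
Round 4: Elkhorn=22 Greywater=23 Ironridge=21 Juniper=18 → close Elkhorn (overflow 12)
  22÷3 = 7 each, +1 to first 1
Round 5: Greywater=31 Ironridge=28 Juniper=25 → close Ironridge (overflow 19)
  28÷2 = 14 each, +1 to first 0
Round 6: Greywater=45 Juniper=39 → close Greywater (overflow 30)
  45÷1 = 45 each, +1 to first 0

Closure order: Hollowpine, Cedarfen, Fernhollow, Elkhorn, Ironridge, Greywater
Last habitat: Juniper with 84 animals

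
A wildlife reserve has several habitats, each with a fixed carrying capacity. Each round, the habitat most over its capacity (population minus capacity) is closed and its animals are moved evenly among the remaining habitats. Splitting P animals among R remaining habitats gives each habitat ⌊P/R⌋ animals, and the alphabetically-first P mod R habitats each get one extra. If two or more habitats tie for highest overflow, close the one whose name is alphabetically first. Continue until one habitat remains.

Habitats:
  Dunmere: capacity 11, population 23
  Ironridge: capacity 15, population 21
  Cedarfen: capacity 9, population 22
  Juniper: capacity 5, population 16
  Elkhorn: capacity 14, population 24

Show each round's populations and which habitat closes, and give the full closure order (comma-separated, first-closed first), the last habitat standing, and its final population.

Round 1: Cedarfen=22 Dunmere=23 Elkhorn=24 Ironridge=21 Juniper=16 → close Cedarfen (overflow 13)
  22÷4 = 5 each, +1 to first 2
Round 2: Dunmere=29 Elkhorn=30 Ironridge=26 Juniper=21 → close Dunmere (overflow 18)
  29÷3 = 9 each, +1 to first 2
Round 3: Elkhorn=40 Ironridge=36 Juniper=30 → close Elkhorn (overflow 26)
  40÷2 = 20 each, +1 to first 0
Round 4: Ironridge=56 Juniper=50 → close Juniper (overflow 45)
  50÷1 = 50 each, +1 to first 0

Closure order: Cedarfen, Dunmere, Elkhorn, Juniper
Last habitat: Ironridge with 106 animals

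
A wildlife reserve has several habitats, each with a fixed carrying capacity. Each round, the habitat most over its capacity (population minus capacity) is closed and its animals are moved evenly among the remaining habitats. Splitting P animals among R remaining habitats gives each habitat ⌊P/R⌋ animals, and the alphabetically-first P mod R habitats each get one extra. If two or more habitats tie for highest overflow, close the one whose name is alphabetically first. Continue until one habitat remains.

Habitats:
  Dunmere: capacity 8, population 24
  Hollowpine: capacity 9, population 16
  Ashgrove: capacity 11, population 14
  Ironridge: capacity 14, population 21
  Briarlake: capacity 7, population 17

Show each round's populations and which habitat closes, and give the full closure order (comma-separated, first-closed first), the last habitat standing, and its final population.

Round 1: Ashgrove=14 Briarlake=17 Dunmere=24 Hollowpine=16 Ironridge=21 → close Dunmere (overflow 16)
  24÷4 = 6 each, +1 to first 0
Round 2: Ashgrove=20 Briarlake=23 Hollowpine=22 Ironridge=27 → close Briarlake (overflow 16)
  23÷3 = 7 each, +1 to first 2
Round 3: Ashgrove=28 Hollowpine=30 Ironridge=34 → close Hollowpine (overflow 21)
  30÷2 = 15 each, +1 to first 0
Round 4: Ashgrove=43 Ironridge=49 → close Ironridge (overflow 35)
  49÷1 = 49 each, +1 to first 0

Closure order: Dunmere, Briarlake, Hollowpine, Ironridge
Last habitat: Ashgrove with 92 animals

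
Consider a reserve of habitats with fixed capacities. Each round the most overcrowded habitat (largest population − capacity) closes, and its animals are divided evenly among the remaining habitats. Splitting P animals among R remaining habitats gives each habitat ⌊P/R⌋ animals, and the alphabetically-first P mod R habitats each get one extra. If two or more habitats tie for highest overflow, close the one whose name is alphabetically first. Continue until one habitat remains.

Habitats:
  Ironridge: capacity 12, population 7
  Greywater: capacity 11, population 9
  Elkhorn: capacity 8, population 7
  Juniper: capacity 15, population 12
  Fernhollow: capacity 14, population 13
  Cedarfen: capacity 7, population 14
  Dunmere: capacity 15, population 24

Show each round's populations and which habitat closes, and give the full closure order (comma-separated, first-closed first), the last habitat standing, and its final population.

Closure order: Dunmere, Cedarfen, Elkhorn, Fernhollow, Greywater, Juniper
Last habitat: Ironridge with 86 animals

Round 1: Cedarfen=14 Dunmere=24 Elkhorn=7 Fernhollow=13 Greywater=9 Ironridge=7 Juniper=12 → close Dunmere (overflow 9)
  24÷6 = 4 each, +1 to first 0
Round 2: Cedarfen=18 Elkhorn=11 Fernhollow=17 Greywater=13 Ironridge=11 Juniper=16 → close Cedarfen (overflow 11)
  18÷5 = 3 each, +1 to first 3
Round 3: Elkhorn=15 Fernhollow=21 Greywater=17 Ironridge=14 Juniper=19 → close Elkhorn (overflow 7)
  15÷4 = 3 each, +1 to first 3
Round 4: Fernhollow=25 Greywater=21 Ironridge=18 Juniper=22 → close Fernhollow (overflow 11)
  25÷3 = 8 each, +1 to first 1
Round 5: Greywater=30 Ironridge=26 Juniper=30 → close Greywater (overflow 19)
  30÷2 = 15 each, +1 to first 0
Round 6: Ironridge=41 Juniper=45 → close Juniper (overflow 30)
  45÷1 = 45 each, +1 to first 0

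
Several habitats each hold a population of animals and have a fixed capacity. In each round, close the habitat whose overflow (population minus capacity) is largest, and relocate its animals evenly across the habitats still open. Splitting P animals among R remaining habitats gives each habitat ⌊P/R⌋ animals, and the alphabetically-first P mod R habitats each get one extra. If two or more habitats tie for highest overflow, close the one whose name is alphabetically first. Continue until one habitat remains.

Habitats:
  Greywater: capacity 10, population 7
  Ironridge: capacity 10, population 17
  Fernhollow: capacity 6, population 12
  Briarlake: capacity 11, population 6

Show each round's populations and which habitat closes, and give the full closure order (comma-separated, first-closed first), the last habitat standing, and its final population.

Round 1: Briarlake=6 Fernhollow=12 Greywater=7 Ironridge=17 → close Ironridge (overflow 7)
  17÷3 = 5 each, +1 to first 2
Round 2: Briarlake=12 Fernhollow=18 Greywater=12 → close Fernhollow (overflow 12)
  18÷2 = 9 each, +1 to first 0
Round 3: Briarlake=21 Greywater=21 → close Greywater (overflow 11)
  21÷1 = 21 each, +1 to first 0

Closure order: Ironridge, Fernhollow, Greywater
Last habitat: Briarlake with 42 animals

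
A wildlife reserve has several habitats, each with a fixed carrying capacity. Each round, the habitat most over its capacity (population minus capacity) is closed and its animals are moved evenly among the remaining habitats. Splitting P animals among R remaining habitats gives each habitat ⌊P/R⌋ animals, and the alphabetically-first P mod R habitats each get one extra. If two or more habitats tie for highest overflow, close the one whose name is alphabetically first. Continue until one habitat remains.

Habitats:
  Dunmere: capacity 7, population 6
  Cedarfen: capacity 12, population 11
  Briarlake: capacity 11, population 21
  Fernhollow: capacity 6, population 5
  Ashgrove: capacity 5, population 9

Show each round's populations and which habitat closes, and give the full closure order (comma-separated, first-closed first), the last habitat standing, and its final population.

Round 1: Ashgrove=9 Briarlake=21 Cedarfen=11 Dunmere=6 Fernhollow=5 → close Briarlake (overflow 10)
  21÷4 = 5 each, +1 to first 1
Round 2: Ashgrove=15 Cedarfen=16 Dunmere=11 Fernhollow=10 → close Ashgrove (overflow 10)
  15÷3 = 5 each, +1 to first 0
Round 3: Cedarfen=21 Dunmere=16 Fernhollow=15 → close Cedarfen (overflow 9)
  21÷2 = 10 each, +1 to first 1
Round 4: Dunmere=27 Fernhollow=25 → close Dunmere (overflow 20)
  27÷1 = 27 each, +1 to first 0

Closure order: Briarlake, Ashgrove, Cedarfen, Dunmere
Last habitat: Fernhollow with 52 animals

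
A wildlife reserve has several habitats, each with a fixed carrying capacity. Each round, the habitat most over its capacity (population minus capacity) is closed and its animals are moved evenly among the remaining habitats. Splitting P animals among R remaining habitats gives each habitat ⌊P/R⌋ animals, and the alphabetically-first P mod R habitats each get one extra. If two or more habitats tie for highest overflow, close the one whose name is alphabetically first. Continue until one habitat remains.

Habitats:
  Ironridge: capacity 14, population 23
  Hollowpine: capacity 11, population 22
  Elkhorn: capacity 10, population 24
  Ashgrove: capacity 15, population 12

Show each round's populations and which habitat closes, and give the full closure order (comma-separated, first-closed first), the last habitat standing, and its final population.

Round 1: Ashgrove=12 Elkhorn=24 Hollowpine=22 Ironridge=23 → close Elkhorn (overflow 14)
  24÷3 = 8 each, +1 to first 0
Round 2: Ashgrove=20 Hollowpine=30 Ironridge=31 → close Hollowpine (overflow 19)
  30÷2 = 15 each, +1 to first 0
Round 3: Ashgrove=35 Ironridge=46 → close Ironridge (overflow 32)
  46÷1 = 46 each, +1 to first 0

Closure order: Elkhorn, Hollowpine, Ironridge
Last habitat: Ashgrove with 81 animals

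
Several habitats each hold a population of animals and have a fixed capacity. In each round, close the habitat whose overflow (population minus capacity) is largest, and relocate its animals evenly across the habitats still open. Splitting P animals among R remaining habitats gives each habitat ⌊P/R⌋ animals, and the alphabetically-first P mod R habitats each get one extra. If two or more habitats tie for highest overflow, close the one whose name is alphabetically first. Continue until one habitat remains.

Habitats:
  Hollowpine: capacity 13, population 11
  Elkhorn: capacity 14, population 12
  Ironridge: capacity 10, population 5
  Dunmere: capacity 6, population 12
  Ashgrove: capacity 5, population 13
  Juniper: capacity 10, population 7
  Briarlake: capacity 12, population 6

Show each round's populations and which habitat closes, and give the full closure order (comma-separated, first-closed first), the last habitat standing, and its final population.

Round 1: Ashgrove=13 Briarlake=6 Dunmere=12 Elkhorn=12 Hollowpine=11 Ironridge=5 Juniper=7 → close Ashgrove (overflow 8)
  13÷6 = 2 each, +1 to first 1
Round 2: Briarlake=9 Dunmere=14 Elkhorn=14 Hollowpine=13 Ironridge=7 Juniper=9 → close Dunmere (overflow 8)
  14÷5 = 2 each, +1 to first 4
Round 3: Briarlake=12 Elkhorn=17 Hollowpine=16 Ironridge=10 Juniper=11 → close Elkhorn (overflow 3)
  17÷4 = 4 each, +1 to first 1
Round 4: Briarlake=17 Hollowpine=20 Ironridge=14 Juniper=15 → close Hollowpine (overflow 7)
  20÷3 = 6 each, +1 to first 2
Round 5: Briarlake=24 Ironridge=21 Juniper=21 → close Briarlake (overflow 12)
  24÷2 = 12 each, +1 to first 0
Round 6: Ironridge=33 Juniper=33 → close Ironridge (overflow 23)
  33÷1 = 33 each, +1 to first 0

Closure order: Ashgrove, Dunmere, Elkhorn, Hollowpine, Briarlake, Ironridge
Last habitat: Juniper with 66 animals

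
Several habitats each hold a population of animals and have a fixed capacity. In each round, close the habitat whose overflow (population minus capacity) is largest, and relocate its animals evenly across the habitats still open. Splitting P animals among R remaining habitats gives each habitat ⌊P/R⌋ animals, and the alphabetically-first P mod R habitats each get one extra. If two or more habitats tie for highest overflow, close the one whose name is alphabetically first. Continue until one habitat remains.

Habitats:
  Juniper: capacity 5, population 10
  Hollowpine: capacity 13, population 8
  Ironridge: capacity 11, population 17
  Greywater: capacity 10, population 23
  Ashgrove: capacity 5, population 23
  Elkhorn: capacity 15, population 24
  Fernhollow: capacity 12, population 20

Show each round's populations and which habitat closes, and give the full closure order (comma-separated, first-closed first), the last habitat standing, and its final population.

Closure order: Ashgrove, Greywater, Elkhorn, Fernhollow, Ironridge, Juniper
Last habitat: Hollowpine with 125 animals

Round 1: Ashgrove=23 Elkhorn=24 Fernhollow=20 Greywater=23 Hollowpine=8 Ironridge=17 Juniper=10 → close Ashgrove (overflow 18)
  23÷6 = 3 each, +1 to first 5
Round 2: Elkhorn=28 Fernhollow=24 Greywater=27 Hollowpine=12 Ironridge=21 Juniper=13 → close Greywater (overflow 17)
  27÷5 = 5 each, +1 to first 2
Round 3: Elkhorn=34 Fernhollow=30 Hollowpine=17 Ironridge=26 Juniper=18 → close Elkhorn (overflow 19)
  34÷4 = 8 each, +1 to first 2
Round 4: Fernhollow=39 Hollowpine=26 Ironridge=34 Juniper=26 → close Fernhollow (overflow 27)
  39÷3 = 13 each, +1 to first 0
Round 5: Hollowpine=39 Ironridge=47 Juniper=39 → close Ironridge (overflow 36)
  47÷2 = 23 each, +1 to first 1
Round 6: Hollowpine=63 Juniper=62 → close Juniper (overflow 57)
  62÷1 = 62 each, +1 to first 0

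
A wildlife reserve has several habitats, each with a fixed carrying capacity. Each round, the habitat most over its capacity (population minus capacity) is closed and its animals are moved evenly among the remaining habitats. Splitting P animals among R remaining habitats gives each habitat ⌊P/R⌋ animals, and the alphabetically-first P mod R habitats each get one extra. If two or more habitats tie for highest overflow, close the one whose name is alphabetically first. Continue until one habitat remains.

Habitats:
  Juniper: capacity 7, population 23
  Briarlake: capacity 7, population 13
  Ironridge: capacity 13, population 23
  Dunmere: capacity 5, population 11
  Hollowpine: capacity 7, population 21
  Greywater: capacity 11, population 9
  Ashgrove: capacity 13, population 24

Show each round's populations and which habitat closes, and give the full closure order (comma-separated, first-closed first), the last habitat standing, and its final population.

Closure order: Juniper, Hollowpine, Ashgrove, Ironridge, Briarlake, Dunmere
Last habitat: Greywater with 124 animals

Round 1: Ashgrove=24 Briarlake=13 Dunmere=11 Greywater=9 Hollowpine=21 Ironridge=23 Juniper=23 → close Juniper (overflow 16)
  23÷6 = 3 each, +1 to first 5
Round 2: Ashgrove=28 Briarlake=17 Dunmere=15 Greywater=13 Hollowpine=25 Ironridge=26 → close Hollowpine (overflow 18)
  25÷5 = 5 each, +1 to first 0
Round 3: Ashgrove=33 Briarlake=22 Dunmere=20 Greywater=18 Ironridge=31 → close Ashgrove (overflow 20)
  33÷4 = 8 each, +1 to first 1
Round 4: Briarlake=31 Dunmere=28 Greywater=26 Ironridge=39 → close Ironridge (overflow 26)
  39÷3 = 13 each, +1 to first 0
Round 5: Briarlake=44 Dunmere=41 Greywater=39 → close Briarlake (overflow 37)
  44÷2 = 22 each, +1 to first 0
Round 6: Dunmere=63 Greywater=61 → close Dunmere (overflow 58)
  63÷1 = 63 each, +1 to first 0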